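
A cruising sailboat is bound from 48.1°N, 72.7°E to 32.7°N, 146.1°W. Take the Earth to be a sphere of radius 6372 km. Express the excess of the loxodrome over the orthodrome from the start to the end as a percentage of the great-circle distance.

17.1%

Great circle: σ = 1.6067 rad → d_gc = Rσ = 10237.7 km
Rhumb: Δφ = -0.2688, Δλ = +2.4644, Δψ = -0.3556, q = Δφ/Δψ = 0.7559 → d_rh = R√(Δφ²+q²Δλ²) = 11992.8 km
Excess = (11992.8 − 10237.7) / 10237.7 = 1755.1 / 10237.7 = 17.14% ≈ 17.1%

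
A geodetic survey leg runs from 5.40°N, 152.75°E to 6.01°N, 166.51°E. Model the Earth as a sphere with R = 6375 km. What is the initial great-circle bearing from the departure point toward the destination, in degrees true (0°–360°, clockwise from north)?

86.8°

N = sin Δλ·cos φ₂ = +0.2365;  D = cos φ₁ sin φ₂ − sin φ₁ cos φ₂ cos Δλ = +0.0133
initial course = atan2(N, D) = 86.77°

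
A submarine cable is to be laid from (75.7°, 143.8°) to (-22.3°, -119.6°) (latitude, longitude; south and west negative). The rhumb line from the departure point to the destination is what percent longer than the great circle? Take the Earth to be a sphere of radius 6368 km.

4.7%

Great circle: σ = 1.9757 rad → d_gc = Rσ = 12581.5 km
Rhumb: Δφ = -1.7104, Δλ = +1.6860, Δψ = -2.4753, q = Δφ/Δψ = 0.6910 → d_rh = R√(Δφ²+q²Δλ²) = 13178.5 km
Excess = (13178.5 − 12581.5) / 12581.5 = 597.0 / 12581.5 = 4.745% ≈ 4.7%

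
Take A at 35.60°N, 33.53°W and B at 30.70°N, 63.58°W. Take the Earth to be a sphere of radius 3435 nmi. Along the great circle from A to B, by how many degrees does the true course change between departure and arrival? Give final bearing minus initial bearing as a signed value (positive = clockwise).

Initial bearing θ₁ = atan2(sin Δλ cos φ₂, cos φ₁ sin φ₂ − sin φ₁ cos φ₂ cos Δλ) = 267.59°
Final bearing θ₂ = (initial bearing from the destination back to the start) + 180° = 250.87°
Δθ = θ₂ − θ₁ = -16.7°

-16.7°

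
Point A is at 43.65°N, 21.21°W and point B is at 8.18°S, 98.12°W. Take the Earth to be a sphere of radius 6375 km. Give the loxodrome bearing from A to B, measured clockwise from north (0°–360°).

233.5°

Δψ = ln[tan(π/4+φ₂/2)/tan(π/4+φ₁/2)] = -0.9917
Δλ = -1.3423 rad (taken the short way round)
course = atan2(Δλ, Δψ) = 233.54°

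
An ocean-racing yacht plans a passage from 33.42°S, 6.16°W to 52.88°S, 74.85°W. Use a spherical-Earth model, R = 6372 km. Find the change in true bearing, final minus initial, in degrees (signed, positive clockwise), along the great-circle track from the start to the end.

At departure: θ₁ = atan2(sin Δλ cos φ₂, cos φ₁ sin φ₂ − sin φ₁ cos φ₂ cos Δλ) = 225.90°
At arrival: θ₂ = atan2(sin Δλ cos φ₁, −cos φ₂ sin φ₁ + sin φ₂ cos φ₁ cos Δλ) = 276.64°
Δθ = θ₂ − θ₁ = +50.7°

+50.7°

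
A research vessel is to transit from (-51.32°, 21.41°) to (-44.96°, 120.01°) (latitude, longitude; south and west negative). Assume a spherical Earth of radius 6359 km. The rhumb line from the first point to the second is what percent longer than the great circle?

Great circle: σ = 1.0639 rad → d_gc = Rσ = 6765.2 km
Rhumb: Δφ = +0.1110, Δλ = +1.7209, Δψ = +0.1666, q = Δφ/Δψ = 0.6661 → d_rh = R√(Δφ²+q²Δλ²) = 7323.5 km
Excess = (7323.5 − 6765.2) / 6765.2 = 558.3 / 6765.2 = 8.253% ≈ 8.3%

8.3%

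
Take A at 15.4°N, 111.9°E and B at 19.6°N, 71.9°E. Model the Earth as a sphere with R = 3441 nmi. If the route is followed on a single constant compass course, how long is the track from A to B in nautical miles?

2304 nmi

Δψ = ln[tan(π/4+φ₂/2)/tan(π/4+φ₁/2)] = +0.0769;  Δφ = +0.0733 rad,  Δλ = -0.6981 rad
q = Δφ/Δψ = 0.9535
d = R·√(Δφ² + q²Δλ²) = 3441·0.66967 = 2304 nmi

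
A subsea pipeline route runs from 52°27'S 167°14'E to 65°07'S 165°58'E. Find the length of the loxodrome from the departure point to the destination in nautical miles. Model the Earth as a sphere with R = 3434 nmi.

Rhumb course C = atan2(Δλ, Δψ) with Δψ = ln[tan(π/4+φ₂/2)/tan(π/4+φ₁/2)] = -0.4323, Δλ = -0.0221 → C = 182.93°
d = R·|Δφ| / |cos C| = 3434·0.22108 / 0.99869 = 760 nmi

760 nmi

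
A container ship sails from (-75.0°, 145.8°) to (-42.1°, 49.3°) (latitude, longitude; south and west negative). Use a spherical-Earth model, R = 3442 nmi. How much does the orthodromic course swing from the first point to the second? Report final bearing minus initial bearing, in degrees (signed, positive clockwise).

Initial bearing θ₁ = atan2(sin Δλ cos φ₂, cos φ₁ sin φ₂ − sin φ₁ cos φ₂ cos Δλ) = 250.94°
Final bearing θ₂ = (initial bearing from the destination back to the start) + 180° = 340.75°
Δθ = θ₂ − θ₁ = +89.8°

+89.8°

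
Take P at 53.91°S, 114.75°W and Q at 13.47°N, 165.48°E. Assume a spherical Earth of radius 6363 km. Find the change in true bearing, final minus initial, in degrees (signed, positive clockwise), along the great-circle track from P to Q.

At departure: θ₁ = atan2(sin Δλ cos φ₂, cos φ₁ sin φ₂ − sin φ₁ cos φ₂ cos Δλ) = 286.13°
At arrival: θ₂ = atan2(sin Δλ cos φ₁, −cos φ₂ sin φ₁ + sin φ₂ cos φ₁ cos Δλ) = 324.42°
Δθ = θ₂ − θ₁ = +38.3°

+38.3°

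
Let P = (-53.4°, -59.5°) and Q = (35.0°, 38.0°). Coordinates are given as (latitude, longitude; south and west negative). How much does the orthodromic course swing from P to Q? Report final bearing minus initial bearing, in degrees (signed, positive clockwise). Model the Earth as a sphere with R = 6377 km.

At departure: θ₁ = atan2(sin Δλ cos φ₂, cos φ₁ sin φ₂ − sin φ₁ cos φ₂ cos Δλ) = 72.50°
At arrival: θ₂ = atan2(sin Δλ cos φ₁, −cos φ₂ sin φ₁ + sin φ₂ cos φ₁ cos Δλ) = 43.96°
Δθ = θ₂ − θ₁ = -28.5°

-28.5°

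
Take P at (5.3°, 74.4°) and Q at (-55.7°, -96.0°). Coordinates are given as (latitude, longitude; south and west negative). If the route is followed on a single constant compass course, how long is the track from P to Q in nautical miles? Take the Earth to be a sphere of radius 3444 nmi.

Δψ = ln[tan(π/4+φ₂/2)/tan(π/4+φ₁/2)] = -1.2684;  Δφ = -1.0647 rad,  Δλ = -2.9740 rad
q = Δφ/Δψ = 0.8394
d = R·√(Δφ² + q²Δλ²) = 3444·2.71393 = 9347 nmi

9347 nmi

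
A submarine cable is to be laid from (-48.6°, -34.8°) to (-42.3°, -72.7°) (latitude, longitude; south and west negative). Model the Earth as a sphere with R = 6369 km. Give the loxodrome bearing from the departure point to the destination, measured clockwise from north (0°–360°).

Meridional parts: M(φ₁)=-0.9732, M(φ₂)=-0.8162 → ΔM = +0.1570;  Δλ = -0.6615 rad
tan C = Δλ / ΔM = -4.2138 → C = 283.35°

283.4°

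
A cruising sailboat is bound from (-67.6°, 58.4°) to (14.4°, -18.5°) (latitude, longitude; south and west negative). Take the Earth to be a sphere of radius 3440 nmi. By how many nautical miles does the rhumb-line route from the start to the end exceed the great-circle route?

Great circle: cos σ = sin φ₁ sin φ₂ + cos φ₁ cos φ₂ cos Δλ,  σ = 1.7176 rad → d_gc = 5908.5 nmi
Rhumb line: Δψ = +1.8735, q = Δφ/Δψ = 0.7639, d_rh = R√(Δφ²+q²Δλ²) = 6056.2 nmi
Excess = 6056.2 − 5908.5 = 147.7 ≈ 148 nmi

148 nmi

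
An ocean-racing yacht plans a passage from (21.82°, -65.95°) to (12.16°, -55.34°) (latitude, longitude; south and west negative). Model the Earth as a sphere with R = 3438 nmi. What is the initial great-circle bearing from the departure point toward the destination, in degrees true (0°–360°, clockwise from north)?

θ = atan2( sin Δλ·cos φ₂ ,  cos φ₁ sin φ₂ − sin φ₁ cos φ₂ cos Δλ )
  = atan2(+0.1800, -0.1616) = 131.92°

131.9°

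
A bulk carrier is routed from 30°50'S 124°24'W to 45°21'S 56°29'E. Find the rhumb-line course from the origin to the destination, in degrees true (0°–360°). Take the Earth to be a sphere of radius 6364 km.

Meridional parts: M(φ₁)=-0.5662, M(φ₂)=-0.8900 → ΔM = -0.3239;  Δλ = -3.1262 rad
tan C = Δλ / ΔM = +9.6527 → C = 264.09°

264.1°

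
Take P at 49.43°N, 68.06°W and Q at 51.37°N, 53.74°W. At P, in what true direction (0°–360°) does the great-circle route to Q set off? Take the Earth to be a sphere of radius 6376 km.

N = sin Δλ·cos φ₂ = +0.1544;  D = cos φ₁ sin φ₂ − sin φ₁ cos φ₂ cos Δλ = +0.0486
initial course = atan2(N, D) = 72.53°

72.5°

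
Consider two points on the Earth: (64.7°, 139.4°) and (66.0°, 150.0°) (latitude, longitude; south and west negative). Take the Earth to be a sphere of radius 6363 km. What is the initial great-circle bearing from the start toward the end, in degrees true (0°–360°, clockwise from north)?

68.8°

θ = atan2( sin Δλ·cos φ₂ ,  cos φ₁ sin φ₂ − sin φ₁ cos φ₂ cos Δλ )
  = atan2(+0.0748, +0.0290) = 68.84°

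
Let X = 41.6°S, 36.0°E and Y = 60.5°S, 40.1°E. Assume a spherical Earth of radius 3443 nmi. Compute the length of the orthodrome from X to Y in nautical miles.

Haversine: a = sin²(Δφ/2)+cos φ₁ cos φ₂ sin²(Δλ/2) = 0.02743;  σ = 2·atan2(√a,√(1−a))
σ = 19.066° → d = Rσ = 3443·0.33276 = 1146 nmi

1146 nmi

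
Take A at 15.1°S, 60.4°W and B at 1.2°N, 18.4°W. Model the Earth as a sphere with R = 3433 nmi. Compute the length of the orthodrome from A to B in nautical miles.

Haversine: a = sin²(Δφ/2)+cos φ₁ cos φ₂ sin²(Δλ/2) = 0.14406;  σ = 2·atan2(√a,√(1−a))
σ = 44.612° → d = Rσ = 3433·0.77863 = 2673 nmi

2673 nmi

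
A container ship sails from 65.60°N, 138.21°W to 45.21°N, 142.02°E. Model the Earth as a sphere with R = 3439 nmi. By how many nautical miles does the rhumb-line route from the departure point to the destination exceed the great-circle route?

Great circle: cos σ = sin φ₁ sin φ₂ + cos φ₁ cos φ₂ cos Δλ,  σ = 0.7982 rad → d_gc = 2745.0 nmi
Rhumb line: Δψ = -0.6449, q = Δφ/Δψ = 0.5518, d_rh = R√(Δφ²+q²Δλ²) = 2911.6 nmi
Excess = 2911.6 − 2745.0 = 166.6 ≈ 167 nmi

167 nmi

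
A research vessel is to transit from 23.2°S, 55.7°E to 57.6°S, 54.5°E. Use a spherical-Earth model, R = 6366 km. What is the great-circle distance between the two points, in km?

3823 km

Haversine: a = sin²(Δφ/2)+cos φ₁ cos φ₂ sin²(Δλ/2) = 0.08750;  σ = 2·atan2(√a,√(1−a))
σ = 34.411° → d = Rσ = 6366·0.60058 = 3823 km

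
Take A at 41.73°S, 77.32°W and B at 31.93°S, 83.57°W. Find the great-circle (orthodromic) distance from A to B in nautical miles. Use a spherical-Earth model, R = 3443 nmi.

Haversine: a = sin²(Δφ/2)+cos φ₁ cos φ₂ sin²(Δλ/2) = 0.00918;  σ = 2·atan2(√a,√(1−a))
σ = 10.995° → d = Rσ = 3443·0.19190 = 661 nmi

661 nmi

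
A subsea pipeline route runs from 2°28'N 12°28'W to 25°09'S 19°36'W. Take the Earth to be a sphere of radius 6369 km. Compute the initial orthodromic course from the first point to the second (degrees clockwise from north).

N = sin Δλ·cos φ₂ = -0.1124;  D = cos φ₁ sin φ₂ − sin φ₁ cos φ₂ cos Δλ = -0.4633
initial course = atan2(N, D) = 193.64°

193.6°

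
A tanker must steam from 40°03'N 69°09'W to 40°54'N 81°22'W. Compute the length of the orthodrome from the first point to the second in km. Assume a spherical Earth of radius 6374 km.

1037 km

Haversine: a = sin²(Δφ/2)+cos φ₁ cos φ₂ sin²(Δλ/2) = 0.00661;  σ = 2·atan2(√a,√(1−a))
σ = 9.324° → d = Rσ = 6374·0.16274 = 1037 km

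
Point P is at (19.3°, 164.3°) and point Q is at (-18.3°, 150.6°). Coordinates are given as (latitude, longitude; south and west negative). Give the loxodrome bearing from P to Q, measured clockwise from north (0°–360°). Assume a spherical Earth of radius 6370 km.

199.7°

Δψ = ln[tan(π/4+φ₂/2)/tan(π/4+φ₁/2)] = -0.6684
Δλ = -0.2391 rad (taken the short way round)
course = atan2(Δλ, Δψ) = 199.68°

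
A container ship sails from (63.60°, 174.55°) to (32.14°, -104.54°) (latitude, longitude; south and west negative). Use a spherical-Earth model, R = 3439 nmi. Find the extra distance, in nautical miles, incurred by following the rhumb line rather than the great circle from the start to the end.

Great circle: cos σ = sin φ₁ sin φ₂ + cos φ₁ cos φ₂ cos Δλ,  σ = 1.0051 rad → d_gc = 3456.59 nmi
Rhumb line: Δψ = -0.8572, q = Δφ/Δψ = 0.6406, d_rh = R√(Δφ²+q²Δλ²) = 3639.08 nmi
Excess = 3639.08 − 3456.59 = 182.49 ≈ 182 nmi

182 nmi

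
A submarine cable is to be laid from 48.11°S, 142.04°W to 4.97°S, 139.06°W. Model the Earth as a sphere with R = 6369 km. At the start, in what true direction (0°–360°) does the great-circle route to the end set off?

θ = atan2( sin Δλ·cos φ₂ ,  cos φ₁ sin φ₂ − sin φ₁ cos φ₂ cos Δλ )
  = atan2(+0.0518, +0.6828) = 4.34°

4.3°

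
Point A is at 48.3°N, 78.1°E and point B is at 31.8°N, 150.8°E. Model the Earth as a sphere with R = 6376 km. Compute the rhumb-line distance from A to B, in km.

6410 km

Rhumb course C = atan2(Δλ, Δψ) with Δψ = ln[tan(π/4+φ₂/2)/tan(π/4+φ₁/2)] = -0.3794, Δλ = +1.2689 → C = 106.65°
d = R·|Δφ| / |cos C| = 6376·0.28798 / 0.28647 = 6410 km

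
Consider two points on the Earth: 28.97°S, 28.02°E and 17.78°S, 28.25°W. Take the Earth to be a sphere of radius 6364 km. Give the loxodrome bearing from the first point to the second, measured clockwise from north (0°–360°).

Δψ = ln[tan(π/4+φ₂/2)/tan(π/4+φ₁/2)] = +0.2132
Δλ = -0.9821 rad (taken the short way round)
course = atan2(Δλ, Δψ) = 282.25°

282.2°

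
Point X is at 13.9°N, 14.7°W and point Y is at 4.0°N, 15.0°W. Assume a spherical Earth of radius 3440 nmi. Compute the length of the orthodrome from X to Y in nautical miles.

595 nmi

Haversine: a = sin²(Δφ/2)+cos φ₁ cos φ₂ sin²(Δλ/2) = 0.00745;  σ = 2·atan2(√a,√(1−a))
σ = 9.904° → d = Rσ = 3440·0.17286 = 595 nmi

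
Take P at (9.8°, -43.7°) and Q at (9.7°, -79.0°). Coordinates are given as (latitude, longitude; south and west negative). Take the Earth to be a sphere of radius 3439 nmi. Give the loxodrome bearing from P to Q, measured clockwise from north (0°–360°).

269.8°

Δψ = ln[tan(π/4+φ₂/2)/tan(π/4+φ₁/2)] = -0.0018
Δλ = -0.6161 rad (taken the short way round)
course = atan2(Δλ, Δψ) = 269.84°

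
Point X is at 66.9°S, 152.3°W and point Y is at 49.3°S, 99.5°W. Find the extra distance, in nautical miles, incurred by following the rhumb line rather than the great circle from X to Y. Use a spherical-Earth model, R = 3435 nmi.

Great circle: cos σ = sin φ₁ sin φ₂ + cos φ₁ cos φ₂ cos Δλ,  σ = 0.5509 rad → d_gc = 1892.5 nmi
Rhumb line: Δψ = +0.5961, q = Δφ/Δψ = 0.5154, d_rh = R√(Δφ²+q²Δλ²) = 1942.8 nmi
Excess = 1942.8 − 1892.5 = 50.3 ≈ 50 nmi

50 nmi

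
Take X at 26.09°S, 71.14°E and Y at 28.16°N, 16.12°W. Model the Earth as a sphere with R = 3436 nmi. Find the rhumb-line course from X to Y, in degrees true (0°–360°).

302.9°

Meridional parts: M(φ₁)=-0.4720, M(φ₂)=+0.5126 → ΔM = +0.9845;  Δλ = -1.5230 rad
tan C = Δλ / ΔM = -1.5469 → C = 302.88°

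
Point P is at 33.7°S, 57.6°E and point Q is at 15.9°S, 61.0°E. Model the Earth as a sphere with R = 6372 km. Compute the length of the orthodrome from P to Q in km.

Haversine: a = sin²(Δφ/2)+cos φ₁ cos φ₂ sin²(Δλ/2) = 0.02464;  σ = 2·atan2(√a,√(1−a))
σ = 18.062° → d = Rσ = 6372·0.31524 = 2009 km

2009 km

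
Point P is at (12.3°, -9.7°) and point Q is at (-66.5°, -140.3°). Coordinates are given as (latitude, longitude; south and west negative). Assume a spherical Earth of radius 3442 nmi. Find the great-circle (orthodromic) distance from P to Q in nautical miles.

7009 nmi

cos σ = sin φ₁ sin φ₂ + cos φ₁ cos φ₂ cos Δλ
      = sin(12.30°)sin(-66.50°) + cos(12.30°)cos(-66.50°)cos(-130.60°) = -0.4489
σ = 116.673° → d = Rσ = 3442·2.03633 = 7009 nmi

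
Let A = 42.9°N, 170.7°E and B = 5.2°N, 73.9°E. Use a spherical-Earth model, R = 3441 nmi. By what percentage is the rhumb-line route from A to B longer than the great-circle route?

Great circle: σ = 1.5955 rad → d_gc = Rσ = 5490.1 nmi
Rhumb: Δφ = -0.6580, Δλ = -1.6895, Δψ = -0.7396, q = Δφ/Δψ = 0.8897 → d_rh = R√(Δφ²+q²Δλ²) = 5646.0 nmi
Excess = (5646.0 − 5490.1) / 5490.1 = 155.9 / 5490.1 = 2.84% ≈ 2.8%

2.8%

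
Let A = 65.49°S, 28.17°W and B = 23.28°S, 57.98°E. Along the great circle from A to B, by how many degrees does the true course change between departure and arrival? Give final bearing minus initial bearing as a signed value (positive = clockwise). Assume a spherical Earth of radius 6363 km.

-70.1°

Initial bearing θ₁ = atan2(sin Δλ cos φ₂, cos φ₁ sin φ₂ − sin φ₁ cos φ₂ cos Δλ) = 96.71°
Final bearing θ₂ = (initial bearing from the destination back to the start) + 180° = 26.65°
Δθ = θ₂ − θ₁ = -70.1°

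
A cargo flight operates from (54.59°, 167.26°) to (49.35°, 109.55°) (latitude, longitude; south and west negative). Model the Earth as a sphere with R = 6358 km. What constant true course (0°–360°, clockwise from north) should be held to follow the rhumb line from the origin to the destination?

Meridional parts: M(φ₁)=+1.1418, M(φ₂)=+0.9932 → ΔM = -0.1487;  Δλ = -1.0072 rad
tan C = Δλ / ΔM = +6.7749 → C = 261.60°

261.6°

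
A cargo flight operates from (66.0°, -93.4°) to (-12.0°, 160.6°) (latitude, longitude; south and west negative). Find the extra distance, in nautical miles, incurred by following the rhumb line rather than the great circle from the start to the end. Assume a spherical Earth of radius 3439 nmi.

Great circle: cos σ = sin φ₁ sin φ₂ + cos φ₁ cos φ₂ cos Δλ,  σ = 1.8751 rad → d_gc = 6448.4 nmi
Rhumb line: Δψ = -1.7595, q = Δφ/Δψ = 0.7737, d_rh = R√(Δφ²+q²Δλ²) = 6793.4 nmi
Excess = 6793.4 − 6448.4 = 345.0 ≈ 345 nmi

345 nmi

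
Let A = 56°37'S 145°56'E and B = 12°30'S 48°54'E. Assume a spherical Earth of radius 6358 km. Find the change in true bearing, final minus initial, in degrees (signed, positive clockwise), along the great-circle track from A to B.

Initial bearing θ₁ = atan2(sin Δλ cos φ₂, cos φ₁ sin φ₂ − sin φ₁ cos φ₂ cos Δλ) = 257.27°
Final bearing θ₂ = (initial bearing from the destination back to the start) + 180° = 326.65°
Δθ = θ₂ − θ₁ = +69.4°

+69.4°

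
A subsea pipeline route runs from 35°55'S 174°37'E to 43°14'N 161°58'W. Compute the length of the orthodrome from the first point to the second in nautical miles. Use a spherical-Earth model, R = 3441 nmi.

4923 nmi

cos σ = sin φ₁ sin φ₂ + cos φ₁ cos φ₂ cos Δλ
      = sin(-35.92°)sin(43.23°) + cos(-35.92°)cos(43.23°)cos(23.42°) = 0.1396
σ = 81.973° → d = Rσ = 3441·1.43070 = 4923 nmi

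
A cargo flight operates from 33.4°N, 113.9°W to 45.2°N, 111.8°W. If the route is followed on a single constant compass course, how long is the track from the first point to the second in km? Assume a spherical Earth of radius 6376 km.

Rhumb course C = atan2(Δλ, Δψ) with Δψ = ln[tan(π/4+φ₂/2)/tan(π/4+φ₁/2)] = +0.2672, Δλ = +0.0367 → C = 7.81°
d = R·|Δφ| / |cos C| = 6376·0.20595 / 0.99073 = 1325 km

1325 km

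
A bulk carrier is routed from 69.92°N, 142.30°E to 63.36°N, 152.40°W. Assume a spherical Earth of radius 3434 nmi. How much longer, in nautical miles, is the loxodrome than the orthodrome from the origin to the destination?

73 nmi

Great circle: cos σ = sin φ₁ sin φ₂ + cos φ₁ cos φ₂ cos Δλ,  σ = 0.4421 rad → d_gc = 1518.3 nmi
Rhumb line: Δψ = -0.2906, q = Δφ/Δψ = 0.3940, d_rh = R√(Δφ²+q²Δλ²) = 1591.2 nmi
Excess = 1591.2 − 1518.3 = 72.9 ≈ 73 nmi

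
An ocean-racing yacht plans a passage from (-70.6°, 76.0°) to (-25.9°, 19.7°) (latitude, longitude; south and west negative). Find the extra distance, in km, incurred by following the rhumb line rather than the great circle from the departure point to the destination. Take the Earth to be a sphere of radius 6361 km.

151 km

Great circle: cos σ = sin φ₁ sin φ₂ + cos φ₁ cos φ₂ cos Δλ,  σ = 0.9548 rad → d_gc = 6073.36 km
Rhumb line: Δψ = +1.2982, q = Δφ/Δψ = 0.6010, d_rh = R√(Δφ²+q²Δλ²) = 6223.88 km
Excess = 6223.88 − 6073.36 = 150.52 ≈ 151 km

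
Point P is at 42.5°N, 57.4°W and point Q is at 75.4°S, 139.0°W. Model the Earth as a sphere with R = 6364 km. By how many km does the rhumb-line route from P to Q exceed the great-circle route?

Great circle: cos σ = sin φ₁ sin φ₂ + cos φ₁ cos φ₂ cos Δλ,  σ = 2.2480 rad → d_gc = 14306.4 km
Rhumb line: Δψ = -2.8759, q = Δφ/Δψ = 0.7155, d_rh = R√(Δφ²+q²Δλ²) = 14613.3 km
Excess = 14613.3 − 14306.4 = 306.9 ≈ 307 km

307 km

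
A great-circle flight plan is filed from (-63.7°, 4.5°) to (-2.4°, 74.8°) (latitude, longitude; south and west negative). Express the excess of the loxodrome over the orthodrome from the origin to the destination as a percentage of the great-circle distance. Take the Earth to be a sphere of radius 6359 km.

2.5%

Great circle: σ = 1.3829 rad → d_gc = Rσ = 8794.0 km
Rhumb: Δφ = +1.0699, Δλ = +1.2270, Δψ = +1.4121, q = Δφ/Δψ = 0.7576 → d_rh = R√(Δφ²+q²Δλ²) = 9012.8 km
Excess = (9012.8 − 8794.0) / 8794.0 = 218.8 / 8794.0 = 2.49% ≈ 2.5%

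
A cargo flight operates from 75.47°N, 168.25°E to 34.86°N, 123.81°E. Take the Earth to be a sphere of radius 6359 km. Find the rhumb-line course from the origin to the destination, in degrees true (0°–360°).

208.8°

Meridional parts: M(φ₁)=+2.0598, M(φ₂)=+0.6499 → ΔM = -1.4099;  Δλ = -0.7756 rad
tan C = Δλ / ΔM = +0.5501 → C = 208.82°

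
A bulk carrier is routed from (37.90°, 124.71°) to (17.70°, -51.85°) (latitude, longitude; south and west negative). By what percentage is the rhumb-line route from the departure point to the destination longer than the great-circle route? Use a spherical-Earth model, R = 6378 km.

Great circle: σ = 2.1695 rad → d_gc = Rσ = 13837.4 km
Rhumb: Δφ = -0.3526, Δλ = -3.0816, Δψ = -0.4018, q = Δφ/Δψ = 0.8774 → d_rh = R√(Δφ²+q²Δλ²) = 17390.6 km
Excess = (17390.6 − 13837.4) / 13837.4 = 3553.2 / 13837.4 = 25.68% ≈ 25.7%

25.7%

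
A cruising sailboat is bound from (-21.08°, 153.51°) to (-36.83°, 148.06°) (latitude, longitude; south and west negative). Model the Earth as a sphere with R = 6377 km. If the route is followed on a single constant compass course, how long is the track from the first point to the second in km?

Δψ = ln[tan(π/4+φ₂/2)/tan(π/4+φ₁/2)] = -0.3158;  Δφ = -0.2749 rad,  Δλ = -0.0951 rad
q = Δφ/Δψ = 0.8705
d = R·√(Δφ² + q²Δλ²) = 6377·0.28709 = 1831 km

1831 km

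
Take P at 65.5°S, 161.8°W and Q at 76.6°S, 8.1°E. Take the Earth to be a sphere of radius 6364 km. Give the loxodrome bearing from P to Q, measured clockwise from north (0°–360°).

Δψ = ln[tan(π/4+φ₂/2)/tan(π/4+φ₁/2)] = -0.6142
Δλ = +2.9653 rad (taken the short way round)
course = atan2(Δλ, Δψ) = 101.70°

101.7°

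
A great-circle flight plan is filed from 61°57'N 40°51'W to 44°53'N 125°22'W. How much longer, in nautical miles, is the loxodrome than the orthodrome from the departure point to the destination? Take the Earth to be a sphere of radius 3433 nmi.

Great circle: cos σ = sin φ₁ sin φ₂ + cos φ₁ cos φ₂ cos Δλ,  σ = 0.8571 rad → d_gc = 2942.51 nmi
Rhumb line: Δψ = -0.5086, q = Δφ/Δψ = 0.5856, d_rh = R√(Δφ²+q²Δλ²) = 3136.97 nmi
Excess = 3136.97 − 2942.51 = 194.46 ≈ 194 nmi

194 nmi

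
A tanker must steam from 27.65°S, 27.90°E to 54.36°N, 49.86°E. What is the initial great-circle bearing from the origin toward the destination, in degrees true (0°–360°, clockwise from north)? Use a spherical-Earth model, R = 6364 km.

θ = atan2( sin Δλ·cos φ₂ ,  cos φ₁ sin φ₂ − sin φ₁ cos φ₂ cos Δλ )
  = atan2(+0.2179, +0.9707) = 12.65°

12.7°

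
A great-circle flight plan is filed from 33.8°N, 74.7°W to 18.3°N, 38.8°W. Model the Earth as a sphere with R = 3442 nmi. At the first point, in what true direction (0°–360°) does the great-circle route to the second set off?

θ = atan2( sin Δλ·cos φ₂ ,  cos φ₁ sin φ₂ − sin φ₁ cos φ₂ cos Δλ )
  = atan2(+0.5567, -0.1669) = 106.69°

106.7°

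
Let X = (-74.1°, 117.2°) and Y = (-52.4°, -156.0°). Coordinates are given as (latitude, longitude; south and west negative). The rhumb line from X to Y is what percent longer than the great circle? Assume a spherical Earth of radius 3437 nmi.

8.3%

Great circle: σ = 0.6899 rad → d_gc = Rσ = 2371.2 nmi
Rhumb: Δφ = +0.3787, Δλ = +1.5149, Δψ = +0.8911, q = Δφ/Δψ = 0.4250 → d_rh = R√(Δφ²+q²Δλ²) = 2567.6 nmi
Excess = (2567.6 − 2371.2) / 2371.2 = 196.4 / 2371.2 = 8.28% ≈ 8.3%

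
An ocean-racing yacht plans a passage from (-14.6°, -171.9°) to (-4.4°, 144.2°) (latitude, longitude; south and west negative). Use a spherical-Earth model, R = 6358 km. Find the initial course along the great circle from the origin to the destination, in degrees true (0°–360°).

θ = atan2( sin Δλ·cos φ₂ ,  cos φ₁ sin φ₂ − sin φ₁ cos φ₂ cos Δλ )
  = atan2(-0.6914, +0.1069) = 278.79°

278.8°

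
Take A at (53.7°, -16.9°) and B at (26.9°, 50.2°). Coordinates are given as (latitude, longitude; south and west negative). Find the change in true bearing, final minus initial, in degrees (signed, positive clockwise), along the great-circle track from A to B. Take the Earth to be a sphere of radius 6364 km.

+47.6°

At departure: θ₁ = atan2(sin Δλ cos φ₂, cos φ₁ sin φ₂ − sin φ₁ cos φ₂ cos Δλ) = 90.82°
At arrival: θ₂ = atan2(sin Δλ cos φ₁, −cos φ₂ sin φ₁ + sin φ₂ cos φ₁ cos Δλ) = 138.41°
Δθ = θ₂ − θ₁ = +47.6°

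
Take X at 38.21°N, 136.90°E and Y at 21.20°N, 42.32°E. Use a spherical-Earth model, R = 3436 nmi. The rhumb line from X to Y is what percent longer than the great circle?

Great circle: σ = 1.4049 rad → d_gc = Rσ = 4827.1 nmi
Rhumb: Δφ = -0.2969, Δλ = -1.6507, Δψ = -0.3439, q = Δφ/Δψ = 0.8633 → d_rh = R√(Δφ²+q²Δλ²) = 5001.7 nmi
Excess = (5001.7 − 4827.1) / 4827.1 = 174.6 / 4827.1 = 3.62% ≈ 3.6%

3.6%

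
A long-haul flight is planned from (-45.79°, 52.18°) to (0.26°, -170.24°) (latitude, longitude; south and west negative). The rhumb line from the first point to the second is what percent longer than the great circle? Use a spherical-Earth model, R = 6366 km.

Great circle: σ = 2.1153 rad → d_gc = Rσ = 13466.1 km
Rhumb: Δφ = +0.8037, Δλ = +2.4012, Δψ = +0.9055, q = Δφ/Δψ = 0.8876 → d_rh = R√(Δφ²+q²Δλ²) = 14500.1 km
Excess = (14500.1 − 13466.1) / 13466.1 = 1034.0 / 13466.1 = 7.68% ≈ 7.7%

7.7%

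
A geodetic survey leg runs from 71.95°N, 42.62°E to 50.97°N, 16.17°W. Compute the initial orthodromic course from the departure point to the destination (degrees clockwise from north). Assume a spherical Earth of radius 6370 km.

θ = atan2( sin Δλ·cos φ₂ ,  cos φ₁ sin φ₂ − sin φ₁ cos φ₂ cos Δλ )
  = atan2(-0.5386, -0.0696) = 262.64°

262.6°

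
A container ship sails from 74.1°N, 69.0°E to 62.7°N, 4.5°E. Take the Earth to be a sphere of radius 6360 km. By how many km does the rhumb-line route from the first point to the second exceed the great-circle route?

Great circle: cos σ = sin φ₁ sin φ₂ + cos φ₁ cos φ₂ cos Δλ,  σ = 0.4306 rad → d_gc = 2738.6 km
Rhumb line: Δψ = -0.5533, q = Δφ/Δψ = 0.3596, d_rh = R√(Δφ²+q²Δλ²) = 2868.8 km
Excess = 2868.8 − 2738.6 = 130.2 ≈ 130 km

130 km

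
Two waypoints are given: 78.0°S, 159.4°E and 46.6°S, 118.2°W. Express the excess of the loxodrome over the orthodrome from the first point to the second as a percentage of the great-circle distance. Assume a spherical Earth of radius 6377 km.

Great circle: σ = 0.7531 rad → d_gc = Rσ = 4802.3 km
Rhumb: Δφ = +0.5480, Δλ = +1.4382, Δψ = +1.3314, q = Δφ/Δψ = 0.4116 → d_rh = R√(Δφ²+q²Δλ²) = 5144.4 km
Excess = (5144.4 − 4802.3) / 4802.3 = 342.1 / 4802.3 = 7.12% ≈ 7.1%

7.1%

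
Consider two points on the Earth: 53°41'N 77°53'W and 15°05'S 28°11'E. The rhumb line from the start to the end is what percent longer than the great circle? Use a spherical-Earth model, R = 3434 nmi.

Great circle: σ = 1.9476 rad → d_gc = Rσ = 6688.0 nmi
Rhumb: Δφ = -1.2002, Δλ = +1.8512, Δψ = -1.3812, q = Δφ/Δψ = 0.8690 → d_rh = R√(Δφ²+q²Δλ²) = 6892.3 nmi
Excess = (6892.3 − 6688.0) / 6688.0 = 204.3 / 6688.0 = 3.055% ≈ 3.1%

3.1%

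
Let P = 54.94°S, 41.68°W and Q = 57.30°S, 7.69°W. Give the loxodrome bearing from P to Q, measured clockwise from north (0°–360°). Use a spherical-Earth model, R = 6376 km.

Meridional parts: M(φ₁)=-1.1524, M(φ₂)=-1.2263 → ΔM = -0.0739;  Δλ = +0.5932 rad
tan C = Δλ / ΔM = -8.0257 → C = 97.10°

97.1°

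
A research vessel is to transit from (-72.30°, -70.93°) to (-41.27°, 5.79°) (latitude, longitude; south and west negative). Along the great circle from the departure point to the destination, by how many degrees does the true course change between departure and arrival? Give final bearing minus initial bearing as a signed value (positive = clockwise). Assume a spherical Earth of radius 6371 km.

-69.0°

Initial bearing θ₁ = atan2(sin Δλ cos φ₂, cos φ₁ sin φ₂ − sin φ₁ cos φ₂ cos Δλ) = 92.82°
Final bearing θ₂ = (initial bearing from the destination back to the start) + 180° = 23.83°
Δθ = θ₂ − θ₁ = -69.0°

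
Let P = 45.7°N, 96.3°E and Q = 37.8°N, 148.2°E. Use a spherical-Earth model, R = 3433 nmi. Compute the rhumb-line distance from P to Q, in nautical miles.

Rhumb course C = atan2(Δλ, Δψ) with Δψ = ln[tan(π/4+φ₂/2)/tan(π/4+φ₁/2)] = -0.1852, Δλ = +0.9058 → C = 101.55°
d = R·|Δφ| / |cos C| = 3433·0.13788 / 0.20030 = 2363 nmi

2363 nmi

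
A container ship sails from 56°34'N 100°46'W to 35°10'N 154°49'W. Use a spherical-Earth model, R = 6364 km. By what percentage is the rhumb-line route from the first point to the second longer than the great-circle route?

2.1%

Great circle: σ = 0.7301 rad → d_gc = Rσ = 4646.7 km
Rhumb: Δφ = -0.3735, Δλ = -0.9434, Δψ = -0.5465, q = Δφ/Δψ = 0.6835 → d_rh = R√(Δφ²+q²Δλ²) = 4742.0 km
Excess = (4742.0 − 4646.7) / 4646.7 = 95.3 / 4646.7 = 2.051% ≈ 2.1%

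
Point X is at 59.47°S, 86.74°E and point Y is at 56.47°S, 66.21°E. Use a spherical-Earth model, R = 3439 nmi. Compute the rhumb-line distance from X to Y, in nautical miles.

Rhumb course C = atan2(Δλ, Δψ) with Δψ = ln[tan(π/4+φ₂/2)/tan(π/4+φ₁/2)] = +0.0988, Δλ = -0.3583 → C = 285.41°
d = R·|Δφ| / |cos C| = 3439·0.05236 / 0.26580 = 677 nmi

677 nmi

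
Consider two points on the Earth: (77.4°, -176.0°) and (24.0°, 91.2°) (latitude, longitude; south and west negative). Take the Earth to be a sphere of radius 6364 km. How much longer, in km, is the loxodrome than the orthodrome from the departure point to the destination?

Great circle: cos σ = sin φ₁ sin φ₂ + cos φ₁ cos φ₂ cos Δλ,  σ = 1.1732 rad → d_gc = 7466.2 km
Rhumb line: Δψ = -1.7719, q = Δφ/Δψ = 0.5260, d_rh = R√(Δφ²+q²Δλ²) = 8035.8 km
Excess = 8035.8 − 7466.2 = 569.6 ≈ 570 km

570 km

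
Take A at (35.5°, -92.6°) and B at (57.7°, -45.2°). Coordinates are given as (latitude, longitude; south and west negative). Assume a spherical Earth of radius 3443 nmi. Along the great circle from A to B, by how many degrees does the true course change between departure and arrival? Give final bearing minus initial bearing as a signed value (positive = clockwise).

+36.0°

At departure: θ₁ = atan2(sin Δλ cos φ₂, cos φ₁ sin φ₂ − sin φ₁ cos φ₂ cos Δλ) = 39.44°
At arrival: θ₂ = atan2(sin Δλ cos φ₁, −cos φ₂ sin φ₁ + sin φ₂ cos φ₁ cos Δλ) = 75.45°
Δθ = θ₂ − θ₁ = +36.0°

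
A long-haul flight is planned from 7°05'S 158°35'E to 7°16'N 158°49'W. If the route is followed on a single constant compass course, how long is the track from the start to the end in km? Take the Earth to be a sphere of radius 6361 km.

4979 km

Δψ = ln[tan(π/4+φ₂/2)/tan(π/4+φ₁/2)] = +0.2511;  Δφ = +0.2505 rad,  Δλ = +0.7435 rad
q = Δφ/Δψ = 0.9974
d = R·√(Δφ² + q²Δλ²) = 6361·0.78272 = 4979 km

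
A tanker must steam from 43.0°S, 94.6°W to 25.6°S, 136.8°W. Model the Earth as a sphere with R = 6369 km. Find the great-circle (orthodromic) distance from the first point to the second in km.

cos σ = sin φ₁ sin φ₂ + cos φ₁ cos φ₂ cos Δλ
      = sin(-43.00°)sin(-25.60°) + cos(-43.00°)cos(-25.60°)cos(-42.20°) = 0.7833
σ = 38.438° → d = Rσ = 6369·0.67086 = 4273 km

4273 km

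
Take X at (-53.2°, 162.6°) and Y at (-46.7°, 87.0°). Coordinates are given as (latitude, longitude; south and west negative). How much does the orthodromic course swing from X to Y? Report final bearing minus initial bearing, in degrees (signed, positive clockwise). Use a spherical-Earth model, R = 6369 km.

At departure: θ₁ = atan2(sin Δλ cos φ₂, cos φ₁ sin φ₂ − sin φ₁ cos φ₂ cos Δλ) = 245.74°
At arrival: θ₂ = atan2(sin Δλ cos φ₁, −cos φ₂ sin φ₁ + sin φ₂ cos φ₁ cos Δλ) = 307.22°
Δθ = θ₂ − θ₁ = +61.5°

+61.5°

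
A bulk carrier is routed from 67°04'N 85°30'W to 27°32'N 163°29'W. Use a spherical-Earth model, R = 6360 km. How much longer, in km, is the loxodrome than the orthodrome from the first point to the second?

323 km

Great circle: cos σ = sin φ₁ sin φ₂ + cos φ₁ cos φ₂ cos Δλ,  σ = 1.0499 rad → d_gc = 6677.3 km
Rhumb line: Δψ = -1.0951, q = Δφ/Δψ = 0.6301, d_rh = R√(Δφ²+q²Δλ²) = 7000.3 km
Excess = 7000.3 − 6677.3 = 323.0 ≈ 323 km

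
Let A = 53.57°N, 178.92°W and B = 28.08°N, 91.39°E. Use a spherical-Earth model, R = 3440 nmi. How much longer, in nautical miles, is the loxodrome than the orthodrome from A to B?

Great circle: cos σ = sin φ₁ sin φ₂ + cos φ₁ cos φ₂ cos Δλ,  σ = 1.1793 rad → d_gc = 4056.9 nmi
Rhumb line: Δψ = -0.6005, q = Δφ/Δψ = 0.7409, d_rh = R√(Δφ²+q²Δλ²) = 4272.9 nmi
Excess = 4272.9 − 4056.9 = 216.0 ≈ 216 nmi

216 nmi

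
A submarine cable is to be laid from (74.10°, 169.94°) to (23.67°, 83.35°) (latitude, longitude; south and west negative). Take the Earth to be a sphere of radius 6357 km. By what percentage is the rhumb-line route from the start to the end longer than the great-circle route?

6.4%

Great circle: σ = 1.1582 rad → d_gc = Rσ = 7362.4 km
Rhumb: Δφ = -0.8802, Δλ = -1.5113, Δψ = -1.5432, q = Δφ/Δψ = 0.5703 → d_rh = R√(Δφ²+q²Δλ²) = 7831.4 km
Excess = (7831.4 − 7362.4) / 7362.4 = 469.0 / 7362.4 = 6.37% ≈ 6.4%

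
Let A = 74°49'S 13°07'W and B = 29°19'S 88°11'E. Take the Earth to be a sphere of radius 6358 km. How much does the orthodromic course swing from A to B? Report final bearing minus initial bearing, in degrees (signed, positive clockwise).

At departure: θ₁ = atan2(sin Δλ cos φ₂, cos φ₁ sin φ₂ − sin φ₁ cos φ₂ cos Δλ) = 108.92°
At arrival: θ₂ = atan2(sin Δλ cos φ₁, −cos φ₂ sin φ₁ + sin φ₂ cos φ₁ cos Δλ) = 16.51°
Δθ = θ₂ − θ₁ = -92.4°

-92.4°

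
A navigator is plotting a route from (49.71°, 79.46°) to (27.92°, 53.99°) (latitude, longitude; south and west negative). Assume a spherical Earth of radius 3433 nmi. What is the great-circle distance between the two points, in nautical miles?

1749 nmi

Haversine: a = sin²(Δφ/2)+cos φ₁ cos φ₂ sin²(Δλ/2) = 0.06349;  σ = 2·atan2(√a,√(1−a))
σ = 29.189° → d = Rσ = 3433·0.50944 = 1749 nmi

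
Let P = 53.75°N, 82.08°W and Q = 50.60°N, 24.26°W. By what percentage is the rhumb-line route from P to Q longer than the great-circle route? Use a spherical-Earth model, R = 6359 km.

Great circle: σ = 0.6040 rad → d_gc = Rσ = 3841.0 km
Rhumb: Δφ = -0.0550, Δλ = +1.0091, Δψ = -0.0897, q = Δφ/Δψ = 0.6129 → d_rh = R√(Δφ²+q²Δλ²) = 3948.7 km
Excess = (3948.7 − 3841.0) / 3841.0 = 107.7 / 3841.0 = 2.80% ≈ 2.8%

2.8%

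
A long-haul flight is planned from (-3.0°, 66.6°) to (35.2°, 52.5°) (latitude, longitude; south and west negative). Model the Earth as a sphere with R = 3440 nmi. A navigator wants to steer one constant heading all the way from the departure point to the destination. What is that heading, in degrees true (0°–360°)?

Δψ = ln[tan(π/4+φ₂/2)/tan(π/4+φ₁/2)] = +0.7095
Δλ = -0.2461 rad (taken the short way round)
course = atan2(Δλ, Δψ) = 340.87°

340.9°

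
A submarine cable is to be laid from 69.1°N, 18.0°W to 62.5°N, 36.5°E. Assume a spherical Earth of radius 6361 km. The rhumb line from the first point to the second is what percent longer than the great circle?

3.3%

Great circle: σ = 0.3916 rad → d_gc = Rσ = 2490.88 km
Rhumb: Δφ = -0.1152, Δλ = +0.9512, Δψ = -0.2827, q = Δφ/Δψ = 0.4074 → d_rh = R√(Δφ²+q²Δλ²) = 2571.85 km
Excess = (2571.85 − 2490.88) / 2490.88 = 80.97 / 2490.88 = 3.251% ≈ 3.3%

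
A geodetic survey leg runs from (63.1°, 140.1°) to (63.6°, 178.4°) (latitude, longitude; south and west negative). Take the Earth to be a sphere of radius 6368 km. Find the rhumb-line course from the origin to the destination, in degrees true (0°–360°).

88.3°

Meridional parts: M(φ₁)=+1.4306, M(φ₂)=+1.4501 → ΔM = +0.0195;  Δλ = +0.6685 rad
tan C = Δλ / ΔM = +34.3571 → C = 88.33°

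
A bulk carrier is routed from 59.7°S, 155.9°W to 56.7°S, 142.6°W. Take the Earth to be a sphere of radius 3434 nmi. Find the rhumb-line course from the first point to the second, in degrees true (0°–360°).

Δψ = ln[tan(π/4+φ₂/2)/tan(π/4+φ₁/2)] = +0.0994
Δλ = +0.2321 rad (taken the short way round)
course = atan2(Δλ, Δψ) = 66.81°

66.8°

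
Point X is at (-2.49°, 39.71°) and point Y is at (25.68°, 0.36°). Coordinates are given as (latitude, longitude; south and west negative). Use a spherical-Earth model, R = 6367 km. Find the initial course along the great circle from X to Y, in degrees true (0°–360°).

N = sin Δλ·cos φ₂ = -0.5714;  D = cos φ₁ sin φ₂ − sin φ₁ cos φ₂ cos Δλ = +0.4632
initial course = atan2(N, D) = 309.03°

309.0°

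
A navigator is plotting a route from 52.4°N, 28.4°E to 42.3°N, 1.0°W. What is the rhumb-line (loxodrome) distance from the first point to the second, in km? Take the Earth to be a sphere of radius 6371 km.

Δψ = ln[tan(π/4+φ₂/2)/tan(π/4+φ₁/2)] = -0.2613;  Δφ = -0.1763 rad,  Δλ = -0.5131 rad
q = Δφ/Δψ = 0.6746
d = R·√(Δφ² + q²Δλ²) = 6371·0.38844 = 2475 km

2475 km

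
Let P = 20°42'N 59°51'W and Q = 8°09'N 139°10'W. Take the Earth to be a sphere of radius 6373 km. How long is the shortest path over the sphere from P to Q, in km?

cos σ = sin φ₁ sin φ₂ + cos φ₁ cos φ₂ cos Δλ
      = sin(20.70°)sin(8.15°) + cos(20.70°)cos(8.15°)cos(-79.32°) = 0.2218
σ = 77.187° → d = Rσ = 6373·1.34716 = 8585 km

8585 km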